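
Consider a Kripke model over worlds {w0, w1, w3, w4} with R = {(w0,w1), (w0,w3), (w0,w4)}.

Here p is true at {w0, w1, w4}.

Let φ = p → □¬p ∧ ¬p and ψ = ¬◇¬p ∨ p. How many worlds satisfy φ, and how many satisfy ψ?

For p → □¬p ∧ ¬p:
w0: p is T, □¬p ∧ ¬p is F. ✗
w1: p is T, □¬p ∧ ¬p is F. ✗
w3: p is F, □¬p ∧ ¬p is T. ✓
w4: p is T, □¬p ∧ ¬p is F. ✗
— 1 world.
For ¬◇¬p ∨ p:
w0: ¬◇¬p is F, p is T. ✓
w1: ¬◇¬p is T, p is T. ✓
w3: ¬◇¬p is T, p is F. ✓
w4: ¬◇¬p is T, p is T. ✓
— 4 worlds.

1 and 4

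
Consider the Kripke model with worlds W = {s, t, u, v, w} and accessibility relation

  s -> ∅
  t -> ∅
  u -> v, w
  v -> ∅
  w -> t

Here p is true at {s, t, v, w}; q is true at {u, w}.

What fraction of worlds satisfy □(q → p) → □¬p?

3/5

s: □(q → p) is T, □¬p is T. ✓
t: □(q → p) is T, □¬p is T. ✓
u: □(q → p) is T, □¬p is F. ✗
v: □(q → p) is T, □¬p is T. ✓
w: □(q → p) is T, □¬p is F. ✗
That's 3 of 5 worlds, so 3/5.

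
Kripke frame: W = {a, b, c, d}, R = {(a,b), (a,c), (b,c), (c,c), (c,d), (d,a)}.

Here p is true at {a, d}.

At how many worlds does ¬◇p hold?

a: ◇p is F. ✓
b: ◇p is F. ✓
c: ◇p is T. ✗
d: ◇p is T. ✗
Satisfying worlds: {a, b}.

2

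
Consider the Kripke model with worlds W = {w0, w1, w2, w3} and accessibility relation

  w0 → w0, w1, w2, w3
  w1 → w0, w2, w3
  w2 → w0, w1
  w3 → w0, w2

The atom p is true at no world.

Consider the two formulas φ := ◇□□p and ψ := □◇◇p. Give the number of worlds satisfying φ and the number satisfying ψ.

For ◇□□p:
w0: successors {w0, w1, w2, w3}; □□p there: w0:F, w1:F, w2:F, w3:F. ✗
w1: successors {w0, w2, w3}; □□p there: w0:F, w2:F, w3:F. ✗
w2: successors {w0, w1}; □□p there: w0:F, w1:F. ✗
w3: successors {w0, w2}; □□p there: w0:F, w2:F. ✗
— 0 worlds.
For □◇◇p:
w0: successors {w0, w1, w2, w3}; ◇◇p there: w0:F, w1:F, w2:F, w3:F. ✗
w1: successors {w0, w2, w3}; ◇◇p there: w0:F, w2:F, w3:F. ✗
w2: successors {w0, w1}; ◇◇p there: w0:F, w1:F. ✗
w3: successors {w0, w2}; ◇◇p there: w0:F, w2:F. ✗
— 0 worlds.

0 and 0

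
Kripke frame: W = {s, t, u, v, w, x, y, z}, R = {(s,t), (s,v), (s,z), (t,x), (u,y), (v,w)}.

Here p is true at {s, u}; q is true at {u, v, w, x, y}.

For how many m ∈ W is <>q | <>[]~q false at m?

s: <>q is T, <>[]~q is T. ✓
t: <>q is T, <>[]~q is T. ✓
u: <>q is T, <>[]~q is T. ✓
v: <>q is T, <>[]~q is T. ✓
w: <>q is F, <>[]~q is F. ✗
x: <>q is F, <>[]~q is F. ✗
y: <>q is F, <>[]~q is F. ✗
z: <>q is F, <>[]~q is F. ✗
Satisfying worlds: {s, t, u, v}.
So <>q | <>[]~q fails at the other 4 worlds.

4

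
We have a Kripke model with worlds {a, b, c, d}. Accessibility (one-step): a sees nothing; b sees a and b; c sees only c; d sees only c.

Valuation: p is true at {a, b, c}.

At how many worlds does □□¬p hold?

a: no successors, so □□¬p holds vacuously. ✓
b: successors {a, b}; □¬p there: a:T, b:F. ✗
c: successors {c}; □¬p there: c:F. ✗
d: successors {c}; □¬p there: c:F. ✗
Satisfying worlds: {a}.

1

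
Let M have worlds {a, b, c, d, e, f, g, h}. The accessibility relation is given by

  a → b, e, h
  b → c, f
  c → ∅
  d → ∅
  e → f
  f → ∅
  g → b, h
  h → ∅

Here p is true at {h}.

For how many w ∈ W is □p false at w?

a: successors {b, e, h}; p there: b:F, e:F, h:T. ✗
b: successors {c, f}; p there: c:F, f:F. ✗
c: no successors, so □p holds vacuously. ✓
d: no successors, so □p holds vacuously. ✓
e: successors {f}; p there: f:F. ✗
f: no successors, so □p holds vacuously. ✓
g: successors {b, h}; p there: b:F, h:T. ✗
h: no successors, so □p holds vacuously. ✓
Satisfying worlds: {c, d, f, h}.
So □p fails at the other 4 worlds.

4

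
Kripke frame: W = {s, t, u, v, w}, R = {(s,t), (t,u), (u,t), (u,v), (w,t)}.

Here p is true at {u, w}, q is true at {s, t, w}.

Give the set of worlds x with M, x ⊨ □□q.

{v}

s: successors {t}; □q there: t:F. ✗
t: successors {u}; □q there: u:F. ✗
u: successors {t, v}; □q there: t:F, v:T. ✗
v: no successors, so □□q holds vacuously. ✓
w: successors {t}; □q there: t:F. ✗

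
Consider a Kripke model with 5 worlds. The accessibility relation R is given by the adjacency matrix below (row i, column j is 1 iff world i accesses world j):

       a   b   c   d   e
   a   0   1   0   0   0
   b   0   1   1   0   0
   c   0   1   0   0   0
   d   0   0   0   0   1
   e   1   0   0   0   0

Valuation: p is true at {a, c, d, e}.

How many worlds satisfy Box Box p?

a: successors {b}; Box p there: b:F. ✗
b: successors {b, c}; Box p there: b:F, c:F. ✗
c: successors {b}; Box p there: b:F. ✗
d: successors {e}; Box p there: e:T. ✓
e: successors {a}; Box p there: a:F. ✗
Satisfying worlds: {d}.

1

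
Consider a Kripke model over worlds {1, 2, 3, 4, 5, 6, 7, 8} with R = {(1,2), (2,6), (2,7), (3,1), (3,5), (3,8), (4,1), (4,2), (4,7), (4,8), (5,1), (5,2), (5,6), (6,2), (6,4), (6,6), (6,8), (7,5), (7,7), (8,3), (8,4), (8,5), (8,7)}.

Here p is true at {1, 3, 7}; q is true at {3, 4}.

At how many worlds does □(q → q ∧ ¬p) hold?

1: successors {2}; q → q ∧ ¬p there: 2:T. ✓
2: successors {6, 7}; q → q ∧ ¬p there: 6:T, 7:T. ✓
3: successors {1, 5, 8}; q → q ∧ ¬p there: 1:T, 5:T, 8:T. ✓
4: successors {1, 2, 7, 8}; q → q ∧ ¬p there: 1:T, 2:T, 7:T, 8:T. ✓
5: successors {1, 2, 6}; q → q ∧ ¬p there: 1:T, 2:T, 6:T. ✓
6: successors {2, 4, 6, 8}; q → q ∧ ¬p there: 2:T, 4:T, 6:T, 8:T. ✓
7: successors {5, 7}; q → q ∧ ¬p there: 5:T, 7:T. ✓
8: successors {3, 4, 5, 7}; q → q ∧ ¬p there: 3:F, 4:T, 5:T, 7:T. ✗
Satisfying worlds: {1, 2, 3, 4, 5, 6, 7}.

7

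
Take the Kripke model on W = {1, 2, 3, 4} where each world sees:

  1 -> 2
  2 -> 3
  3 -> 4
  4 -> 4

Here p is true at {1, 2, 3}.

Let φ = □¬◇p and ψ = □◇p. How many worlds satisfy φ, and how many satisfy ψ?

For □¬◇p:
1: successors {2}; ¬◇p there: 2:F. ✗
2: successors {3}; ¬◇p there: 3:T. ✓
3: successors {4}; ¬◇p there: 4:T. ✓
4: successors {4}; ¬◇p there: 4:T. ✓
— 3 worlds.
For □◇p:
1: successors {2}; ◇p there: 2:T. ✓
2: successors {3}; ◇p there: 3:F. ✗
3: successors {4}; ◇p there: 4:F. ✗
4: successors {4}; ◇p there: 4:F. ✗
— 1 world.

3 and 1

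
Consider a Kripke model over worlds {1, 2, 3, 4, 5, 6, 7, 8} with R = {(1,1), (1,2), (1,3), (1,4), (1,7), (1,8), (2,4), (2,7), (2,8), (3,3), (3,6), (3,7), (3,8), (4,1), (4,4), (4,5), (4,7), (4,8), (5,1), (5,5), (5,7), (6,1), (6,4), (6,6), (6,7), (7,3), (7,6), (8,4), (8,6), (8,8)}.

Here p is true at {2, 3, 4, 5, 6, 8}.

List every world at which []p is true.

1: successors {1, 2, 3, 4, 7, 8}; p there: 1:F, 2:T, 3:T, 4:T, 7:F, 8:T. ✗
2: successors {4, 7, 8}; p there: 4:T, 7:F, 8:T. ✗
3: successors {3, 6, 7, 8}; p there: 3:T, 6:T, 7:F, 8:T. ✗
4: successors {1, 4, 5, 7, 8}; p there: 1:F, 4:T, 5:T, 7:F, 8:T. ✗
5: successors {1, 5, 7}; p there: 1:F, 5:T, 7:F. ✗
6: successors {1, 4, 6, 7}; p there: 1:F, 4:T, 6:T, 7:F. ✗
7: successors {3, 6}; p there: 3:T, 6:T. ✓
8: successors {4, 6, 8}; p there: 4:T, 6:T, 8:T. ✓

{7, 8}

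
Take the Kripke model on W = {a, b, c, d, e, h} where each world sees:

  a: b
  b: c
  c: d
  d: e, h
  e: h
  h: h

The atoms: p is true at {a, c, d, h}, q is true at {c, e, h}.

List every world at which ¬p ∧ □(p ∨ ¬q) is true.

{b, e}

a: ¬p is F, □(p ∨ ¬q) is T. ✗
b: ¬p is T, □(p ∨ ¬q) is T. ✓
c: ¬p is F, □(p ∨ ¬q) is T. ✗
d: ¬p is F, □(p ∨ ¬q) is F. ✗
e: ¬p is T, □(p ∨ ¬q) is T. ✓
h: ¬p is F, □(p ∨ ¬q) is T. ✗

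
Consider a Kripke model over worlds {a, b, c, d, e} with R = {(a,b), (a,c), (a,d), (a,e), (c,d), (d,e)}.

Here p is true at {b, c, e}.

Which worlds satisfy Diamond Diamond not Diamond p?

{a, c}

a: successors {b, c, d, e}; Diamond not Diamond p there: b:F, c:F, d:T, e:F. ✓
b: no successors, so Diamond Diamond not Diamond p fails. ✗
c: successors {d}; Diamond not Diamond p there: d:T. ✓
d: successors {e}; Diamond not Diamond p there: e:F. ✗
e: no successors, so Diamond Diamond not Diamond p fails. ✗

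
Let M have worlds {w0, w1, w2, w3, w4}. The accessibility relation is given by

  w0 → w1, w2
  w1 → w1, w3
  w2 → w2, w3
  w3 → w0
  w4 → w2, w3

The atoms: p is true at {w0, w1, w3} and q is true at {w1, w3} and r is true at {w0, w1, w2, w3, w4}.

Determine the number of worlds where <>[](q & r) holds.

2

w0: successors {w1, w2}; [](q & r) there: w1:T, w2:F. ✓
w1: successors {w1, w3}; [](q & r) there: w1:T, w3:F. ✓
w2: successors {w2, w3}; [](q & r) there: w2:F, w3:F. ✗
w3: successors {w0}; [](q & r) there: w0:F. ✗
w4: successors {w2, w3}; [](q & r) there: w2:F, w3:F. ✗
Satisfying worlds: {w0, w1}.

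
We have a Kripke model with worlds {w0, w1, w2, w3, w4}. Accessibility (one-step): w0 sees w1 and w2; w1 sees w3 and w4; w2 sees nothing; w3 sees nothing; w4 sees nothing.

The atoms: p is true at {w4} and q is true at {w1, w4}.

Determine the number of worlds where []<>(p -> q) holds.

3

w0: successors {w1, w2}; <>(p -> q) there: w1:T, w2:F. ✗
w1: successors {w3, w4}; <>(p -> q) there: w3:F, w4:F. ✗
w2: no successors, so []<>(p -> q) holds vacuously. ✓
w3: no successors, so []<>(p -> q) holds vacuously. ✓
w4: no successors, so []<>(p -> q) holds vacuously. ✓
Satisfying worlds: {w2, w3, w4}.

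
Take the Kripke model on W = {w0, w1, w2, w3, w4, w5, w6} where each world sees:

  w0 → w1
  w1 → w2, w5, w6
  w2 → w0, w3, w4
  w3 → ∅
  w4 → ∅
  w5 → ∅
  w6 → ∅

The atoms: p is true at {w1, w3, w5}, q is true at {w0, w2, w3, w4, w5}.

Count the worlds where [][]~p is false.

3

w0: successors {w1}; []~p there: w1:F. ✗
w1: successors {w2, w5, w6}; []~p there: w2:F, w5:T, w6:T. ✗
w2: successors {w0, w3, w4}; []~p there: w0:F, w3:T, w4:T. ✗
w3: no successors, so [][]~p holds vacuously. ✓
w4: no successors, so [][]~p holds vacuously. ✓
w5: no successors, so [][]~p holds vacuously. ✓
w6: no successors, so [][]~p holds vacuously. ✓
Satisfying worlds: {w3, w4, w5, w6}.
So [][]~p fails at the other 3 worlds.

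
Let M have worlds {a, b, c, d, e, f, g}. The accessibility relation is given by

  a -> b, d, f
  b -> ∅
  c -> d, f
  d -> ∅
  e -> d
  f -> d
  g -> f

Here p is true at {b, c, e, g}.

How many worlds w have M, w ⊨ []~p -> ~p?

a: []~p is F, ~p is T. ✓
b: []~p is T, ~p is F. ✗
c: []~p is T, ~p is F. ✗
d: []~p is T, ~p is T. ✓
e: []~p is T, ~p is F. ✗
f: []~p is T, ~p is T. ✓
g: []~p is T, ~p is F. ✗
Satisfying worlds: {a, d, f}.

3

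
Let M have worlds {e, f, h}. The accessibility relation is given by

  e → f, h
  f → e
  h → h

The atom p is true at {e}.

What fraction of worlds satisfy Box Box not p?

e: successors {f, h}; Box not p there: f:F, h:T. ✗
f: successors {e}; Box not p there: e:T. ✓
h: successors {h}; Box not p there: h:T. ✓
That's 2 of 3 worlds, so 2/3.

2/3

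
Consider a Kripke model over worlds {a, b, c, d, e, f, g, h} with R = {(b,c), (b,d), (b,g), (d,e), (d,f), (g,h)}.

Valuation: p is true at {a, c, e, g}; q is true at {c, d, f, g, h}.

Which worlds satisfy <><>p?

a: no successors, so <><>p fails. ✗
b: successors {c, d, g}; <>p there: c:F, d:T, g:F. ✓
c: no successors, so <><>p fails. ✗
d: successors {e, f}; <>p there: e:F, f:F. ✗
e: no successors, so <><>p fails. ✗
f: no successors, so <><>p fails. ✗
g: successors {h}; <>p there: h:F. ✗
h: no successors, so <><>p fails. ✗

{b}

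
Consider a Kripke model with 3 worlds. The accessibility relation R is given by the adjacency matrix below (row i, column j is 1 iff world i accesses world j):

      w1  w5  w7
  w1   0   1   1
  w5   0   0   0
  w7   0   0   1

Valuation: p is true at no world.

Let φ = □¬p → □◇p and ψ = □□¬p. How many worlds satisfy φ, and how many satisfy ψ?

1 and 3

For □¬p → □◇p:
w1: □¬p is T, □◇p is F. ✗
w5: □¬p is T, □◇p is T. ✓
w7: □¬p is T, □◇p is F. ✗
— 1 world.
For □□¬p:
w1: successors {w5, w7}; □¬p there: w5:T, w7:T. ✓
w5: no successors, so □□¬p holds vacuously. ✓
w7: successors {w7}; □¬p there: w7:T. ✓
— 3 worlds.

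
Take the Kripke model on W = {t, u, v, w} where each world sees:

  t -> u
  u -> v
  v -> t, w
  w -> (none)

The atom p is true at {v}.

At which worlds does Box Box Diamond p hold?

t: successors {u}; Box Diamond p there: u:F. ✗
u: successors {v}; Box Diamond p there: v:F. ✗
v: successors {t, w}; Box Diamond p there: t:T, w:T. ✓
w: no successors, so Box Box Diamond p holds vacuously. ✓

{v, w}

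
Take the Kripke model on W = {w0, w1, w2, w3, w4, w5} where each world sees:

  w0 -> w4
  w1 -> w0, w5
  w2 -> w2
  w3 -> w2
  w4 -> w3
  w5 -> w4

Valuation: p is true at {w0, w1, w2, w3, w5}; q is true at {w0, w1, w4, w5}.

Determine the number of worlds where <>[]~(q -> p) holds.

1

w0: successors {w4}; []~(q -> p) there: w4:F. ✗
w1: successors {w0, w5}; []~(q -> p) there: w0:T, w5:T. ✓
w2: successors {w2}; []~(q -> p) there: w2:F. ✗
w3: successors {w2}; []~(q -> p) there: w2:F. ✗
w4: successors {w3}; []~(q -> p) there: w3:F. ✗
w5: successors {w4}; []~(q -> p) there: w4:F. ✗
Satisfying worlds: {w1}.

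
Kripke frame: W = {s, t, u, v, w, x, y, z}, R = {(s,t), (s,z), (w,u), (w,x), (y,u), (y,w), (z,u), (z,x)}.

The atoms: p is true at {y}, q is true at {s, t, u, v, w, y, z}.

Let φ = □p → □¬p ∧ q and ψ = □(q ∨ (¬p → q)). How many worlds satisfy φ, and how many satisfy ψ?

For □p → □¬p ∧ q:
s: □p is F, □¬p ∧ q is T. ✓
t: □p is T, □¬p ∧ q is T. ✓
u: □p is T, □¬p ∧ q is T. ✓
v: □p is T, □¬p ∧ q is T. ✓
w: □p is F, □¬p ∧ q is T. ✓
x: □p is T, □¬p ∧ q is F. ✗
y: □p is F, □¬p ∧ q is T. ✓
z: □p is F, □¬p ∧ q is T. ✓
— 7 worlds.
For □(q ∨ (¬p → q)):
s: successors {t, z}; q ∨ (¬p → q) there: t:T, z:T. ✓
t: no successors, so □(q ∨ (¬p → q)) holds vacuously. ✓
u: no successors, so □(q ∨ (¬p → q)) holds vacuously. ✓
v: no successors, so □(q ∨ (¬p → q)) holds vacuously. ✓
w: successors {u, x}; q ∨ (¬p → q) there: u:T, x:F. ✗
x: no successors, so □(q ∨ (¬p → q)) holds vacuously. ✓
y: successors {u, w}; q ∨ (¬p → q) there: u:T, w:T. ✓
z: successors {u, x}; q ∨ (¬p → q) there: u:T, x:F. ✗
— 6 worlds.

7 and 6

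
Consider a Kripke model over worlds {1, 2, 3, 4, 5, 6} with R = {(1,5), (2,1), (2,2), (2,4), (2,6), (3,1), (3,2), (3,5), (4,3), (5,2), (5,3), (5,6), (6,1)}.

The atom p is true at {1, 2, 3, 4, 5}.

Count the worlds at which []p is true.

1: successors {5}; p there: 5:T. ✓
2: successors {1, 2, 4, 6}; p there: 1:T, 2:T, 4:T, 6:F. ✗
3: successors {1, 2, 5}; p there: 1:T, 2:T, 5:T. ✓
4: successors {3}; p there: 3:T. ✓
5: successors {2, 3, 6}; p there: 2:T, 3:T, 6:F. ✗
6: successors {1}; p there: 1:T. ✓
Satisfying worlds: {1, 3, 4, 6}.

4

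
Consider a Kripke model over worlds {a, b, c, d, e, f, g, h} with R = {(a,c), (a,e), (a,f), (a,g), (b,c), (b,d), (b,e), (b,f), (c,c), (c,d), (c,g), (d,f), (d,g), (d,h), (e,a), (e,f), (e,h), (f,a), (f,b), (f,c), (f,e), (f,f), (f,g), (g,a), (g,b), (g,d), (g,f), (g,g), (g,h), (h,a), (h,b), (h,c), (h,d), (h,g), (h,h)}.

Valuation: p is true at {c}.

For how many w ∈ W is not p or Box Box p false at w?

1

a: not p is T, Box Box p is F. ✓
b: not p is T, Box Box p is F. ✓
c: not p is F, Box Box p is F. ✗
d: not p is T, Box Box p is F. ✓
e: not p is T, Box Box p is F. ✓
f: not p is T, Box Box p is F. ✓
g: not p is T, Box Box p is F. ✓
h: not p is T, Box Box p is F. ✓
Satisfying worlds: {a, b, d, e, f, g, h}.
So not p or Box Box p fails at the other 1 world.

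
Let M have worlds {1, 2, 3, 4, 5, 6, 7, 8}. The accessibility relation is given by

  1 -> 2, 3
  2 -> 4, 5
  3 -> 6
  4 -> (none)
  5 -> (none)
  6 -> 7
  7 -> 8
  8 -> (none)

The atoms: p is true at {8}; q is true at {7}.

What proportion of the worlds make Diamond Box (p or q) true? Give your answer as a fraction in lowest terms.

1: successors {2, 3}; Box (p or q) there: 2:F, 3:F. ✗
2: successors {4, 5}; Box (p or q) there: 4:T, 5:T. ✓
3: successors {6}; Box (p or q) there: 6:T. ✓
4: no successors, so Diamond Box (p or q) fails. ✗
5: no successors, so Diamond Box (p or q) fails. ✗
6: successors {7}; Box (p or q) there: 7:T. ✓
7: successors {8}; Box (p or q) there: 8:T. ✓
8: no successors, so Diamond Box (p or q) fails. ✗
That's 4 of 8 worlds, so 4/8 = 1/2.

1/2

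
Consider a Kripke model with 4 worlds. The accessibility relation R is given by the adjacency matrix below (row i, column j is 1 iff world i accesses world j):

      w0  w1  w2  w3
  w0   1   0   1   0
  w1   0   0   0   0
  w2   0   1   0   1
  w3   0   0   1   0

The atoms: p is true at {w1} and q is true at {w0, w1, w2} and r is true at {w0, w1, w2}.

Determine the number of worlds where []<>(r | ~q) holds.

w0: successors {w0, w2}; <>(r | ~q) there: w0:T, w2:T. ✓
w1: no successors, so []<>(r | ~q) holds vacuously. ✓
w2: successors {w1, w3}; <>(r | ~q) there: w1:F, w3:T. ✗
w3: successors {w2}; <>(r | ~q) there: w2:T. ✓
Satisfying worlds: {w0, w1, w3}.

3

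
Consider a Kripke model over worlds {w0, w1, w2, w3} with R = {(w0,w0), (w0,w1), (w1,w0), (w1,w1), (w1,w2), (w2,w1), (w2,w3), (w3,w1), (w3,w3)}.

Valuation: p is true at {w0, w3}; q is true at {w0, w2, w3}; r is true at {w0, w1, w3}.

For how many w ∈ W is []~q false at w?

4

w0: successors {w0, w1}; ~q there: w0:F, w1:T. ✗
w1: successors {w0, w1, w2}; ~q there: w0:F, w1:T, w2:F. ✗
w2: successors {w1, w3}; ~q there: w1:T, w3:F. ✗
w3: successors {w1, w3}; ~q there: w1:T, w3:F. ✗
Satisfying worlds: ∅.
So []~q fails at the other 4 worlds.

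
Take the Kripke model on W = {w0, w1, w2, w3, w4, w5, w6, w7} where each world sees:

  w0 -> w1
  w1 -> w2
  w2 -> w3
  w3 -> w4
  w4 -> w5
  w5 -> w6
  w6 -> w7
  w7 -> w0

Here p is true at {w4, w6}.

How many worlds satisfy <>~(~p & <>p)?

6

w0: successors {w1}; ~(~p & <>p) there: w1:T. ✓
w1: successors {w2}; ~(~p & <>p) there: w2:T. ✓
w2: successors {w3}; ~(~p & <>p) there: w3:F. ✗
w3: successors {w4}; ~(~p & <>p) there: w4:T. ✓
w4: successors {w5}; ~(~p & <>p) there: w5:F. ✗
w5: successors {w6}; ~(~p & <>p) there: w6:T. ✓
w6: successors {w7}; ~(~p & <>p) there: w7:T. ✓
w7: successors {w0}; ~(~p & <>p) there: w0:T. ✓
Satisfying worlds: {w0, w1, w3, w5, w6, w7}.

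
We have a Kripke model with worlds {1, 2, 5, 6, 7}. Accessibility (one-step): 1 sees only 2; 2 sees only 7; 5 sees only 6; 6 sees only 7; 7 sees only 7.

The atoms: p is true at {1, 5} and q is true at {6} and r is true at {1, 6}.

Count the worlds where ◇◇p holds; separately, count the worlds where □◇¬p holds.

For ◇◇p:
1: successors {2}; ◇p there: 2:F. ✗
2: successors {7}; ◇p there: 7:F. ✗
5: successors {6}; ◇p there: 6:F. ✗
6: successors {7}; ◇p there: 7:F. ✗
7: successors {7}; ◇p there: 7:F. ✗
— 0 worlds.
For □◇¬p:
1: successors {2}; ◇¬p there: 2:T. ✓
2: successors {7}; ◇¬p there: 7:T. ✓
5: successors {6}; ◇¬p there: 6:T. ✓
6: successors {7}; ◇¬p there: 7:T. ✓
7: successors {7}; ◇¬p there: 7:T. ✓
— 5 worlds.

0 and 5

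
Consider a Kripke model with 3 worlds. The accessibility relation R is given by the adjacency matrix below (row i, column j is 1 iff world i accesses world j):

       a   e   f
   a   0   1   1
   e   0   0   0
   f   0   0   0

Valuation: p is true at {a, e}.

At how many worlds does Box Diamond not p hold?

2

a: successors {e, f}; Diamond not p there: e:F, f:F. ✗
e: no successors, so Box Diamond not p holds vacuously. ✓
f: no successors, so Box Diamond not p holds vacuously. ✓
Satisfying worlds: {e, f}.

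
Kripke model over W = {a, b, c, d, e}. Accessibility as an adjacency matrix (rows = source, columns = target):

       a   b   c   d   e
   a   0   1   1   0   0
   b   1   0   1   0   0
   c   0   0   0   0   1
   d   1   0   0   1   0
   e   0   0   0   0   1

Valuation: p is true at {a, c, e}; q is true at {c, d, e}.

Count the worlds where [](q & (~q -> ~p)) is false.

a: successors {b, c}; q & (~q -> ~p) there: b:F, c:T. ✗
b: successors {a, c}; q & (~q -> ~p) there: a:F, c:T. ✗
c: successors {e}; q & (~q -> ~p) there: e:T. ✓
d: successors {a, d}; q & (~q -> ~p) there: a:F, d:T. ✗
e: successors {e}; q & (~q -> ~p) there: e:T. ✓
Satisfying worlds: {c, e}.
So [](q & (~q -> ~p)) fails at the other 3 worlds.

3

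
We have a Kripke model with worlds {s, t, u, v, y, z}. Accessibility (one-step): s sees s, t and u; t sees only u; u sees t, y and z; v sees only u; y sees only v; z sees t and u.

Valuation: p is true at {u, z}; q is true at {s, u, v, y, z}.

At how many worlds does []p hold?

s: successors {s, t, u}; p there: s:F, t:F, u:T. ✗
t: successors {u}; p there: u:T. ✓
u: successors {t, y, z}; p there: t:F, y:F, z:T. ✗
v: successors {u}; p there: u:T. ✓
y: successors {v}; p there: v:F. ✗
z: successors {t, u}; p there: t:F, u:T. ✗
Satisfying worlds: {t, v}.

2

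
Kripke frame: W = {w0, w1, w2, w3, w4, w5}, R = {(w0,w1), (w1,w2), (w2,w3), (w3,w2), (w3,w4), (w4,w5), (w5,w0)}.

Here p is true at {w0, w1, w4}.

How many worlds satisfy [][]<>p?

w0: successors {w1}; []<>p there: w1:F. ✗
w1: successors {w2}; []<>p there: w2:T. ✓
w2: successors {w3}; []<>p there: w3:F. ✗
w3: successors {w2, w4}; []<>p there: w2:T, w4:T. ✓
w4: successors {w5}; []<>p there: w5:T. ✓
w5: successors {w0}; []<>p there: w0:F. ✗
Satisfying worlds: {w1, w3, w4}.

3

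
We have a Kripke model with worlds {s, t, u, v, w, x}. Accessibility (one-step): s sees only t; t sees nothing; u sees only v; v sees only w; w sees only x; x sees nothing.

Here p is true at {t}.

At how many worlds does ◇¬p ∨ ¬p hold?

5

s: ◇¬p is F, ¬p is T. ✓
t: ◇¬p is F, ¬p is F. ✗
u: ◇¬p is T, ¬p is T. ✓
v: ◇¬p is T, ¬p is T. ✓
w: ◇¬p is T, ¬p is T. ✓
x: ◇¬p is F, ¬p is T. ✓
Satisfying worlds: {s, u, v, w, x}.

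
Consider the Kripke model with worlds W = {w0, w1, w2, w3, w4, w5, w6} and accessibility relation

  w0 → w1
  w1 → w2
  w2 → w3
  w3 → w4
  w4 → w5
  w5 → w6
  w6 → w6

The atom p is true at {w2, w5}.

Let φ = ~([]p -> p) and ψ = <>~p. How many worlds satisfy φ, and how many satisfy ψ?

For ~([]p -> p):
w0: []p -> p is T. ✗
w1: []p -> p is F. ✓
w2: []p -> p is T. ✗
w3: []p -> p is T. ✗
w4: []p -> p is F. ✓
w5: []p -> p is T. ✗
w6: []p -> p is T. ✗
— 2 worlds.
For <>~p:
w0: successors {w1}; ~p there: w1:T. ✓
w1: successors {w2}; ~p there: w2:F. ✗
w2: successors {w3}; ~p there: w3:T. ✓
w3: successors {w4}; ~p there: w4:T. ✓
w4: successors {w5}; ~p there: w5:F. ✗
w5: successors {w6}; ~p there: w6:T. ✓
w6: successors {w6}; ~p there: w6:T. ✓
— 5 worlds.

2 and 5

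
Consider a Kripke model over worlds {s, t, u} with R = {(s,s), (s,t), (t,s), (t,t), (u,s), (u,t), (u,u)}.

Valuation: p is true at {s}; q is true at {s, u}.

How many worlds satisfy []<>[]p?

s: successors {s, t}; <>[]p there: s:F, t:F. ✗
t: successors {s, t}; <>[]p there: s:F, t:F. ✗
u: successors {s, t, u}; <>[]p there: s:F, t:F, u:F. ✗
Satisfying worlds: ∅.

0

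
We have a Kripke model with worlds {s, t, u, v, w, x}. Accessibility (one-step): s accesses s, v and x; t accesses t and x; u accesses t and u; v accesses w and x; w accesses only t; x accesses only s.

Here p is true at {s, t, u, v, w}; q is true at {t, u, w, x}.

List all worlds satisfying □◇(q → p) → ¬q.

s: □◇(q → p) is T, ¬q is T. ✓
t: □◇(q → p) is T, ¬q is F. ✗
u: □◇(q → p) is T, ¬q is F. ✗
v: □◇(q → p) is T, ¬q is T. ✓
w: □◇(q → p) is T, ¬q is F. ✗
x: □◇(q → p) is T, ¬q is F. ✗

{s, v}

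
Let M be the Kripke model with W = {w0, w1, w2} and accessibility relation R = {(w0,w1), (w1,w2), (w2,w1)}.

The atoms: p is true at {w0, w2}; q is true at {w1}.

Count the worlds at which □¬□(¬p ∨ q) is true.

2

w0: successors {w1}; ¬□(¬p ∨ q) there: w1:T. ✓
w1: successors {w2}; ¬□(¬p ∨ q) there: w2:F. ✗
w2: successors {w1}; ¬□(¬p ∨ q) there: w1:T. ✓
Satisfying worlds: {w0, w2}.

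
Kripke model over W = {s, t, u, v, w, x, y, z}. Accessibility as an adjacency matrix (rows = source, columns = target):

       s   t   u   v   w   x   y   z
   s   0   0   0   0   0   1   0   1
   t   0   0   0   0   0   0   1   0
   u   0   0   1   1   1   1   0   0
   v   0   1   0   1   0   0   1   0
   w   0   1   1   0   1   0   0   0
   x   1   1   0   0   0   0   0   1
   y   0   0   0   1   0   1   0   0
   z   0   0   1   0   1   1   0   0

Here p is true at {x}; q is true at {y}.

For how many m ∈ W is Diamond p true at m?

4

s: successors {x, z}; p there: x:T, z:F. ✓
t: successors {y}; p there: y:F. ✗
u: successors {u, v, w, x}; p there: u:F, v:F, w:F, x:T. ✓
v: successors {t, v, y}; p there: t:F, v:F, y:F. ✗
w: successors {t, u, w}; p there: t:F, u:F, w:F. ✗
x: successors {s, t, z}; p there: s:F, t:F, z:F. ✗
y: successors {v, x}; p there: v:F, x:T. ✓
z: successors {u, w, x}; p there: u:F, w:F, x:T. ✓
Satisfying worlds: {s, u, y, z}.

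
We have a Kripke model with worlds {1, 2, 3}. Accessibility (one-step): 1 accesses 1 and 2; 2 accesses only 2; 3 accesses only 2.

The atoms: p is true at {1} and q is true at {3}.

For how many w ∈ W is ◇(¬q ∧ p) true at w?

1: successors {1, 2}; ¬q ∧ p there: 1:T, 2:F. ✓
2: successors {2}; ¬q ∧ p there: 2:F. ✗
3: successors {2}; ¬q ∧ p there: 2:F. ✗
Satisfying worlds: {1}.

1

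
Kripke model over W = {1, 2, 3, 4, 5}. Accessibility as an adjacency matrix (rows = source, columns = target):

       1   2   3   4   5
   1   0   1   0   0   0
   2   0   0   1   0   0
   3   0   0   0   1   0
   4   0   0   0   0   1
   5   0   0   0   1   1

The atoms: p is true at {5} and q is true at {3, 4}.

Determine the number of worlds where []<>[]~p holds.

1

1: successors {2}; <>[]~p there: 2:T. ✓
2: successors {3}; <>[]~p there: 3:F. ✗
3: successors {4}; <>[]~p there: 4:F. ✗
4: successors {5}; <>[]~p there: 5:F. ✗
5: successors {4, 5}; <>[]~p there: 4:F, 5:F. ✗
Satisfying worlds: {1}.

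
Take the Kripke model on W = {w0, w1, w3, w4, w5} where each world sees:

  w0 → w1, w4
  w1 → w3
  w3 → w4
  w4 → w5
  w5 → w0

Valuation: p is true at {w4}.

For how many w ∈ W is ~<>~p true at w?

w0: <>~p is T. ✗
w1: <>~p is T. ✗
w3: <>~p is F. ✓
w4: <>~p is T. ✗
w5: <>~p is T. ✗
Satisfying worlds: {w3}.

1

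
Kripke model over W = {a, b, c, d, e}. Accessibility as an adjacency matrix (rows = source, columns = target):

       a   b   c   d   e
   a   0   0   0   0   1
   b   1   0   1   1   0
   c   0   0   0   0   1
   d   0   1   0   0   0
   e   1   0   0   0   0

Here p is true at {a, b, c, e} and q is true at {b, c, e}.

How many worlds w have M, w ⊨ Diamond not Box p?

a: successors {e}; not Box p there: e:F. ✗
b: successors {a, c, d}; not Box p there: a:F, c:F, d:F. ✗
c: successors {e}; not Box p there: e:F. ✗
d: successors {b}; not Box p there: b:T. ✓
e: successors {a}; not Box p there: a:F. ✗
Satisfying worlds: {d}.

1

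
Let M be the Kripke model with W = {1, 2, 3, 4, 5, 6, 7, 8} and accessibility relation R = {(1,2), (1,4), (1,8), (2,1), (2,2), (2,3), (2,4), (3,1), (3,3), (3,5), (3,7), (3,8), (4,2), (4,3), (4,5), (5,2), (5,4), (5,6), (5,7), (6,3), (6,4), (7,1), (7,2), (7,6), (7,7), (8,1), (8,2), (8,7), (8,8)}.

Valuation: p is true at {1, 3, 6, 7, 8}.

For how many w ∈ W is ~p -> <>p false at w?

1: ~p is F, <>p is T. ✓
2: ~p is T, <>p is T. ✓
3: ~p is F, <>p is T. ✓
4: ~p is T, <>p is T. ✓
5: ~p is T, <>p is T. ✓
6: ~p is F, <>p is T. ✓
7: ~p is F, <>p is T. ✓
8: ~p is F, <>p is T. ✓
Satisfying worlds: {1, 2, 3, 4, 5, 6, 7, 8}.
So ~p -> <>p fails at the other 0 worlds.

0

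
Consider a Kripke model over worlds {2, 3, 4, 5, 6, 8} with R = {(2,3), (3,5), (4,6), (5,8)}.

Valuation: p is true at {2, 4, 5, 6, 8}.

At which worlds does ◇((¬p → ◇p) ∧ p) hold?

2: successors {3}; (¬p → ◇p) ∧ p there: 3:F. ✗
3: successors {5}; (¬p → ◇p) ∧ p there: 5:T. ✓
4: successors {6}; (¬p → ◇p) ∧ p there: 6:T. ✓
5: successors {8}; (¬p → ◇p) ∧ p there: 8:T. ✓
6: no successors, so ◇((¬p → ◇p) ∧ p) fails. ✗
8: no successors, so ◇((¬p → ◇p) ∧ p) fails. ✗

{3, 4, 5}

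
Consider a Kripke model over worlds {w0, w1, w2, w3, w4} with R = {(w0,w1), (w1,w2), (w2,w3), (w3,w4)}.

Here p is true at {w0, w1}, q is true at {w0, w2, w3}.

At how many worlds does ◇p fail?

w0: successors {w1}; p there: w1:T. ✓
w1: successors {w2}; p there: w2:F. ✗
w2: successors {w3}; p there: w3:F. ✗
w3: successors {w4}; p there: w4:F. ✗
w4: no successors, so ◇p fails. ✗
Satisfying worlds: {w0}.
So ◇p fails at the other 4 worlds.

4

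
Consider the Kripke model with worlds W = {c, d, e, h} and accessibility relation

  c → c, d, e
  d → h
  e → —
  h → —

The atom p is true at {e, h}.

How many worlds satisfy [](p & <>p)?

2

c: successors {c, d, e}; p & <>p there: c:F, d:F, e:F. ✗
d: successors {h}; p & <>p there: h:F. ✗
e: no successors, so [](p & <>p) holds vacuously. ✓
h: no successors, so [](p & <>p) holds vacuously. ✓
Satisfying worlds: {e, h}.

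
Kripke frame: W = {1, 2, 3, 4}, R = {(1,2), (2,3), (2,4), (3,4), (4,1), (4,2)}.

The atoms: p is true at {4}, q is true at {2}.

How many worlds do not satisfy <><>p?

1

1: successors {2}; <>p there: 2:T. ✓
2: successors {3, 4}; <>p there: 3:T, 4:F. ✓
3: successors {4}; <>p there: 4:F. ✗
4: successors {1, 2}; <>p there: 1:F, 2:T. ✓
Satisfying worlds: {1, 2, 4}.
So <><>p fails at the other 1 world.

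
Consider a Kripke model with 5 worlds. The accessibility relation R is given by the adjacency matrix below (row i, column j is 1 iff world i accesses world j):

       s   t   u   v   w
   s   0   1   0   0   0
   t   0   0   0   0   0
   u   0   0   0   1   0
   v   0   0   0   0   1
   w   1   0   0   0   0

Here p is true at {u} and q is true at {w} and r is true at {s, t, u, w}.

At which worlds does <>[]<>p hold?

{s}

s: successors {t}; []<>p there: t:T. ✓
t: no successors, so <>[]<>p fails. ✗
u: successors {v}; []<>p there: v:F. ✗
v: successors {w}; []<>p there: w:F. ✗
w: successors {s}; []<>p there: s:F. ✗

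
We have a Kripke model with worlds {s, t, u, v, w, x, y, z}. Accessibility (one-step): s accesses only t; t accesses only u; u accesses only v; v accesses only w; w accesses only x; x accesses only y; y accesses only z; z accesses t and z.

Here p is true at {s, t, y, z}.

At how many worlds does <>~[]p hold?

s: successors {t}; ~[]p there: t:T. ✓
t: successors {u}; ~[]p there: u:T. ✓
u: successors {v}; ~[]p there: v:T. ✓
v: successors {w}; ~[]p there: w:T. ✓
w: successors {x}; ~[]p there: x:F. ✗
x: successors {y}; ~[]p there: y:F. ✗
y: successors {z}; ~[]p there: z:F. ✗
z: successors {t, z}; ~[]p there: t:T, z:F. ✓
Satisfying worlds: {s, t, u, v, z}.

5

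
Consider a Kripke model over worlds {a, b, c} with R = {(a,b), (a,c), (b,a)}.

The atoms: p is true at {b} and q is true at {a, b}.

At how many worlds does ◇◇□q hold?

a: successors {b, c}; ◇□q there: b:F, c:F. ✗
b: successors {a}; ◇□q there: a:T. ✓
c: no successors, so ◇◇□q fails. ✗
Satisfying worlds: {b}.

1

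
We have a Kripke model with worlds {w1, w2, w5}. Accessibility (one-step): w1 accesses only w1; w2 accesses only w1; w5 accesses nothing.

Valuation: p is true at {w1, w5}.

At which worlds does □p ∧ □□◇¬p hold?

w1: □p is T, □□◇¬p is F. ✗
w2: □p is T, □□◇¬p is F. ✗
w5: □p is T, □□◇¬p is T. ✓

{w5}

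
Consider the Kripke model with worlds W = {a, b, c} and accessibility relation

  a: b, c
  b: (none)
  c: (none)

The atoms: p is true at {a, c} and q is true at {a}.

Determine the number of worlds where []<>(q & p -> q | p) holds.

a: successors {b, c}; <>(q & p -> q | p) there: b:F, c:F. ✗
b: no successors, so []<>(q & p -> q | p) holds vacuously. ✓
c: no successors, so []<>(q & p -> q | p) holds vacuously. ✓
Satisfying worlds: {b, c}.

2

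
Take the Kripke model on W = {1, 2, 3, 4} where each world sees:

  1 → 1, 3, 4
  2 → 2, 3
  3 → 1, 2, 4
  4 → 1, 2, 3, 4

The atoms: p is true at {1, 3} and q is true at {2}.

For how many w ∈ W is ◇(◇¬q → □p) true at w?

0

1: successors {1, 3, 4}; ◇¬q → □p there: 1:F, 3:F, 4:F. ✗
2: successors {2, 3}; ◇¬q → □p there: 2:F, 3:F. ✗
3: successors {1, 2, 4}; ◇¬q → □p there: 1:F, 2:F, 4:F. ✗
4: successors {1, 2, 3, 4}; ◇¬q → □p there: 1:F, 2:F, 3:F, 4:F. ✗
Satisfying worlds: ∅.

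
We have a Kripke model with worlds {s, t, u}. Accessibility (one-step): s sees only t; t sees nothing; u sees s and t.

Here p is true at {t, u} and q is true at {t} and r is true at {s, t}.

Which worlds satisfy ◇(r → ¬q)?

{u}

s: successors {t}; r → ¬q there: t:F. ✗
t: no successors, so ◇(r → ¬q) fails. ✗
u: successors {s, t}; r → ¬q there: s:T, t:F. ✓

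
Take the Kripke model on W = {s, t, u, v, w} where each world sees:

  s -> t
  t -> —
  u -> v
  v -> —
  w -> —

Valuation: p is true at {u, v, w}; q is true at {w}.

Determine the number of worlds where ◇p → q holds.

s: ◇p is F, q is F. ✓
t: ◇p is F, q is F. ✓
u: ◇p is T, q is F. ✗
v: ◇p is F, q is F. ✓
w: ◇p is F, q is T. ✓
Satisfying worlds: {s, t, v, w}.

4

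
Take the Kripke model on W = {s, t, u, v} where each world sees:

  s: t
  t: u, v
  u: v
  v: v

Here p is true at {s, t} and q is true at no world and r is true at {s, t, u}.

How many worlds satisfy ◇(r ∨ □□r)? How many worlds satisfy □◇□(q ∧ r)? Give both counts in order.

For ◇(r ∨ □□r):
s: successors {t}; r ∨ □□r there: t:T. ✓
t: successors {u, v}; r ∨ □□r there: u:T, v:F. ✓
u: successors {v}; r ∨ □□r there: v:F. ✗
v: successors {v}; r ∨ □□r there: v:F. ✗
— 2 worlds.
For □◇□(q ∧ r):
s: successors {t}; ◇□(q ∧ r) there: t:F. ✗
t: successors {u, v}; ◇□(q ∧ r) there: u:F, v:F. ✗
u: successors {v}; ◇□(q ∧ r) there: v:F. ✗
v: successors {v}; ◇□(q ∧ r) there: v:F. ✗
— 0 worlds.

2 and 0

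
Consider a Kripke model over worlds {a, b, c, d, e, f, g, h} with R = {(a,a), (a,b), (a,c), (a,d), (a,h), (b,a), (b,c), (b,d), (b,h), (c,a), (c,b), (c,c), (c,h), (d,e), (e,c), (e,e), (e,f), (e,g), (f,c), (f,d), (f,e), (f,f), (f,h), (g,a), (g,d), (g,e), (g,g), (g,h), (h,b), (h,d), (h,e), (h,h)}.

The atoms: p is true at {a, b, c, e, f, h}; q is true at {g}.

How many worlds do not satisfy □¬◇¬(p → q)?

8

a: successors {a, b, c, d, h}; ¬◇¬(p → q) there: a:F, b:F, c:F, d:F, h:F. ✗
b: successors {a, c, d, h}; ¬◇¬(p → q) there: a:F, c:F, d:F, h:F. ✗
c: successors {a, b, c, h}; ¬◇¬(p → q) there: a:F, b:F, c:F, h:F. ✗
d: successors {e}; ¬◇¬(p → q) there: e:F. ✗
e: successors {c, e, f, g}; ¬◇¬(p → q) there: c:F, e:F, f:F, g:F. ✗
f: successors {c, d, e, f, h}; ¬◇¬(p → q) there: c:F, d:F, e:F, f:F, h:F. ✗
g: successors {a, d, e, g, h}; ¬◇¬(p → q) there: a:F, d:F, e:F, g:F, h:F. ✗
h: successors {b, d, e, h}; ¬◇¬(p → q) there: b:F, d:F, e:F, h:F. ✗
Satisfying worlds: ∅.
So □¬◇¬(p → q) fails at the other 8 worlds.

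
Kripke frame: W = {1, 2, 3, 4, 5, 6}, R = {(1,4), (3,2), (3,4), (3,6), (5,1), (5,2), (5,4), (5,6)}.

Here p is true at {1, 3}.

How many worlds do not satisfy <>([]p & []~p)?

3

1: successors {4}; []p & []~p there: 4:T. ✓
2: no successors, so <>([]p & []~p) fails. ✗
3: successors {2, 4, 6}; []p & []~p there: 2:T, 4:T, 6:T. ✓
4: no successors, so <>([]p & []~p) fails. ✗
5: successors {1, 2, 4, 6}; []p & []~p there: 1:F, 2:T, 4:T, 6:T. ✓
6: no successors, so <>([]p & []~p) fails. ✗
Satisfying worlds: {1, 3, 5}.
So <>([]p & []~p) fails at the other 3 worlds.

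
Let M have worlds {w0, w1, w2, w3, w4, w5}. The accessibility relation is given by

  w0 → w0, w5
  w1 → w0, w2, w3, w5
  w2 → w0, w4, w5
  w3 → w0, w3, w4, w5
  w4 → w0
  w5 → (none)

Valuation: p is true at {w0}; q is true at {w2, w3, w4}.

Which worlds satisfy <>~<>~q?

{w0, w1, w2, w3}

w0: successors {w0, w5}; ~<>~q there: w0:F, w5:T. ✓
w1: successors {w0, w2, w3, w5}; ~<>~q there: w0:F, w2:F, w3:F, w5:T. ✓
w2: successors {w0, w4, w5}; ~<>~q there: w0:F, w4:F, w5:T. ✓
w3: successors {w0, w3, w4, w5}; ~<>~q there: w0:F, w3:F, w4:F, w5:T. ✓
w4: successors {w0}; ~<>~q there: w0:F. ✗
w5: no successors, so <>~<>~q fails. ✗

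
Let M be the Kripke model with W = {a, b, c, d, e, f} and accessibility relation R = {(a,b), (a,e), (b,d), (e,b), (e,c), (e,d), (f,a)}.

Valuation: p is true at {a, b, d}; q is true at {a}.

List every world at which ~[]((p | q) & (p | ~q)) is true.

a: []((p | q) & (p | ~q)) is F. ✓
b: []((p | q) & (p | ~q)) is T. ✗
c: []((p | q) & (p | ~q)) is T. ✗
d: []((p | q) & (p | ~q)) is T. ✗
e: []((p | q) & (p | ~q)) is F. ✓
f: []((p | q) & (p | ~q)) is T. ✗

{a, e}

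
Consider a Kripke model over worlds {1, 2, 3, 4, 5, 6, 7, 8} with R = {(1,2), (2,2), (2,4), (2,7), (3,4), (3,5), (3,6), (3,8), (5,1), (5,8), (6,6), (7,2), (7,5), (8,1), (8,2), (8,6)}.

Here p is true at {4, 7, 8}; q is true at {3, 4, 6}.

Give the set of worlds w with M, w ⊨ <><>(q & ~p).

1: successors {2}; <>(q & ~p) there: 2:F. ✗
2: successors {2, 4, 7}; <>(q & ~p) there: 2:F, 4:F, 7:F. ✗
3: successors {4, 5, 6, 8}; <>(q & ~p) there: 4:F, 5:F, 6:T, 8:T. ✓
4: no successors, so <><>(q & ~p) fails. ✗
5: successors {1, 8}; <>(q & ~p) there: 1:F, 8:T. ✓
6: successors {6}; <>(q & ~p) there: 6:T. ✓
7: successors {2, 5}; <>(q & ~p) there: 2:F, 5:F. ✗
8: successors {1, 2, 6}; <>(q & ~p) there: 1:F, 2:F, 6:T. ✓

{3, 5, 6, 8}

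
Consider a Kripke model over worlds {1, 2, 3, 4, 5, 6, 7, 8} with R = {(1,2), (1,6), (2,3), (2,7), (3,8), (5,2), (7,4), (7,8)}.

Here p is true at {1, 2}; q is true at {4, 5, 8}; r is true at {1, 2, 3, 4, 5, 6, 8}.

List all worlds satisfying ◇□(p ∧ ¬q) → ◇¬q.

{1, 2, 4, 5, 6, 8}

1: ◇□(p ∧ ¬q) is T, ◇¬q is T. ✓
2: ◇□(p ∧ ¬q) is F, ◇¬q is T. ✓
3: ◇□(p ∧ ¬q) is T, ◇¬q is F. ✗
4: ◇□(p ∧ ¬q) is F, ◇¬q is F. ✓
5: ◇□(p ∧ ¬q) is F, ◇¬q is T. ✓
6: ◇□(p ∧ ¬q) is F, ◇¬q is F. ✓
7: ◇□(p ∧ ¬q) is T, ◇¬q is F. ✗
8: ◇□(p ∧ ¬q) is F, ◇¬q is F. ✓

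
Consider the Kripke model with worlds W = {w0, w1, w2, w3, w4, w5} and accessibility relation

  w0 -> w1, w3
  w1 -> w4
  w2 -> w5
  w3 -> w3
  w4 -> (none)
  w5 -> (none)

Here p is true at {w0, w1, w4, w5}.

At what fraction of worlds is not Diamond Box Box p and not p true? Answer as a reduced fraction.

1/6

w0: not Diamond Box Box p is F, not p is F. ✗
w1: not Diamond Box Box p is F, not p is F. ✗
w2: not Diamond Box Box p is F, not p is T. ✗
w3: not Diamond Box Box p is T, not p is T. ✓
w4: not Diamond Box Box p is T, not p is F. ✗
w5: not Diamond Box Box p is T, not p is F. ✗
That's 1 of 6 worlds, so 1/6.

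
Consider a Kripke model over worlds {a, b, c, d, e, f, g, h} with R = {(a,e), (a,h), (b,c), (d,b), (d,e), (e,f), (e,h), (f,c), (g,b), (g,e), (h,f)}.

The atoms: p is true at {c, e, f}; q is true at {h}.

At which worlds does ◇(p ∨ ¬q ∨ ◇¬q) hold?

a: successors {e, h}; p ∨ ¬q ∨ ◇¬q there: e:T, h:T. ✓
b: successors {c}; p ∨ ¬q ∨ ◇¬q there: c:T. ✓
c: no successors, so ◇(p ∨ ¬q ∨ ◇¬q) fails. ✗
d: successors {b, e}; p ∨ ¬q ∨ ◇¬q there: b:T, e:T. ✓
e: successors {f, h}; p ∨ ¬q ∨ ◇¬q there: f:T, h:T. ✓
f: successors {c}; p ∨ ¬q ∨ ◇¬q there: c:T. ✓
g: successors {b, e}; p ∨ ¬q ∨ ◇¬q there: b:T, e:T. ✓
h: successors {f}; p ∨ ¬q ∨ ◇¬q there: f:T. ✓

{a, b, d, e, f, g, h}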